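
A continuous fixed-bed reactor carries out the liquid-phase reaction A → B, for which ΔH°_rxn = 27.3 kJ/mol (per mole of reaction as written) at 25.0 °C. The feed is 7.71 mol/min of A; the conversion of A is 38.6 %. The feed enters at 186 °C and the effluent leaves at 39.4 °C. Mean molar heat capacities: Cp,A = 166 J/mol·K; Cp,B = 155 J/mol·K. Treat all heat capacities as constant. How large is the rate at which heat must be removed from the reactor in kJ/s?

Q_out = 1.78 kJ/s

Extent of reaction ξ = 0.386 × 7.71 = 2.9761 mol/min
Reaction term: ξ·ΔH°_rxn = 2.9761 × 27.3 = 81.246 kJ/min
Sensible, feed 186→25 °C: -206.06 kJ/min
Outlet flows (mol/min): A 4.7339, B 2.9761
Sensible, products 25→39.4 °C: 17.959 kJ/min
Q = ΔH = -106.85 kJ/min = -1.7809 kW
Heat removed = 1.7809 kJ/s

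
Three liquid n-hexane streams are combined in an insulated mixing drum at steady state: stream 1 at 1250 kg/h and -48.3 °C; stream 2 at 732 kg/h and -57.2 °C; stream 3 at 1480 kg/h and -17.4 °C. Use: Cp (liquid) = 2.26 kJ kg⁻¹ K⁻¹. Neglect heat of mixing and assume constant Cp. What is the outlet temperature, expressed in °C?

T_out = -37.0 °C

Energy balance with Q = 0: Σ ṁᵢCp,ᵢ(T_out − Tᵢ) = 0
Σ ṁᵢCp,ᵢTᵢ = 1250×2.26×-48.3 + 732×2.26×-57.2 + 1480×2.26×-17.4 = -289270
Σ ṁᵢCp,ᵢ = 1250×2.26 + 732×2.26 + 1480×2.26 = 7824.1
T_out = -289270 / 7824.1 = -36.972 °C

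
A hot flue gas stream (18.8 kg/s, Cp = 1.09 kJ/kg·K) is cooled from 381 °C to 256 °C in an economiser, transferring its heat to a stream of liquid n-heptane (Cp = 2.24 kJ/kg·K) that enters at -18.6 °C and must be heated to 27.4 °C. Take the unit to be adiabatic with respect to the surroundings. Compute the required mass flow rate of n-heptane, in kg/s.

Heat released by hot stream: Q = 18.8 × 1.09 × (381 − 256) = 2561.5 kJ/s
Energy balance on cold side (adiabatic exchanger): Q = ṁ_c·Cp_c·(T_c,out − T_c,in)
ṁ_c = 2561.5 / [2.24 × (27.4 − -18.6)] = 24.859 kg/s

ṁ_c = 24.9 kg/s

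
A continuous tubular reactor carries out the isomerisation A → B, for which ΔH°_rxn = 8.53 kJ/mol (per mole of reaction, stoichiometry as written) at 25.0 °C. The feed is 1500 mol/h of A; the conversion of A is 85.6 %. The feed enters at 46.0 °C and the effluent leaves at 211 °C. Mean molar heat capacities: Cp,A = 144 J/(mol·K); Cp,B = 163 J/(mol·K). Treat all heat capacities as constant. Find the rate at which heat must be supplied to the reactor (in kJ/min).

Q_in = 852 kJ/min

Extent of reaction ξ = 0.856 × 1500 = 1284 mol/h
Reaction term: ξ·ΔH°_rxn = 1284 × 8.53 = 10953 kJ/h
Sensible, feed 46.0→25 °C: -4536 kJ/h
Outlet flows (mol/h): A 216, B 1284
Sensible, products 25→211 °C: 44714 kJ/h
Q = ΔH = 51130 kJ/h = 14.203 kW
Heat supplied = 852.17 kJ/min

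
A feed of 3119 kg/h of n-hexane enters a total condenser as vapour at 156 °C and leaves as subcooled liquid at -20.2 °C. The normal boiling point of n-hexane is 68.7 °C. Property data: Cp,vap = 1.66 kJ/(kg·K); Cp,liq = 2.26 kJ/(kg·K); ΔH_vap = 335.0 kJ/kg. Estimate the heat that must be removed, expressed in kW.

Q_c = 590 kW

vapour 156→68.7 °C: -144.92 kJ/kg
condensation at 68.7 °C: -335 kJ/kg
liquid 68.7→-20.2 °C: -200.91 kJ/kg
Δh = -144.92 + -335 + -200.91 = -680.83 kJ/kg
Q = ṁ·Δh = 3119 kg/h × -680.83 kJ/kg = -2.1235e+06 kJ/h
|Q| = 589.87 kW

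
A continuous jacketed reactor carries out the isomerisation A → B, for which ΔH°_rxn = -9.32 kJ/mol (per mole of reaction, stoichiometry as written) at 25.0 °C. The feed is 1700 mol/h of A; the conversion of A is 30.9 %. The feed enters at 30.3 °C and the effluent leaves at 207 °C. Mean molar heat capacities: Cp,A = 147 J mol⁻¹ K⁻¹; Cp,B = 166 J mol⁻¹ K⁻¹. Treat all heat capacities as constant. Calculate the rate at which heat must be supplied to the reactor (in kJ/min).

Extent of reaction ξ = 0.309 × 1700 = 525.3 mol/h
Reaction term: ξ·ΔH°_rxn = 525.3 × -9.32 = -4895.8 kJ/h
Sensible, feed 30.3→25 °C: -1324.5 kJ/h
Outlet flows (mol/h): A 1174.7, B 525.3
Sensible, products 25→207 °C: 47298 kJ/h
Q = ΔH = 41078 kJ/h = 11.411 kW
Heat supplied = 684.63 kJ/min

Q_in = 685 kJ/min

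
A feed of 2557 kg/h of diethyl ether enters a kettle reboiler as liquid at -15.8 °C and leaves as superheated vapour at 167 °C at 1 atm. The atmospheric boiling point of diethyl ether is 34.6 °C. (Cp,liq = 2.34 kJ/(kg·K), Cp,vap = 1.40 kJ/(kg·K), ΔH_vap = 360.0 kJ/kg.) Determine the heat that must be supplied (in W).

Q = 471000 W

liquid -15.8→34.6 °C: 117.94 kJ/kg
vaporisation at 34.6 °C: 360 kJ/kg
vapour 34.6→167 °C: 185.36 kJ/kg
Δh = 117.94 + 360 + 185.36 = 663.3 kJ/kg
Q = ṁ·Δh = 2557 kg/h × 663.3 kJ/kg = 1.696e+06 kJ/h
|Q| = 471.12 kW = 471120 W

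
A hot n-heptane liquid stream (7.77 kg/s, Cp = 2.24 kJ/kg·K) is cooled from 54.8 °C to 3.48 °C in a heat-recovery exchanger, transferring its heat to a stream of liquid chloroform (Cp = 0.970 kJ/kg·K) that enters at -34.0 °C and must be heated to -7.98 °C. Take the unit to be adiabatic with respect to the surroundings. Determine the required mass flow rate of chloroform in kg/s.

ṁ_c = 35.4 kg/s

Heat released by hot stream: Q = 7.77 × 2.24 × (54.8 − 3.48) = 893.21 kJ/s
Energy balance on cold side (adiabatic exchanger): Q = ṁ_c·Cp_c·(T_c,out − T_c,in)
ṁ_c = 893.21 / [0.970 × (-7.98 − -34.0)] = 35.39 kg/s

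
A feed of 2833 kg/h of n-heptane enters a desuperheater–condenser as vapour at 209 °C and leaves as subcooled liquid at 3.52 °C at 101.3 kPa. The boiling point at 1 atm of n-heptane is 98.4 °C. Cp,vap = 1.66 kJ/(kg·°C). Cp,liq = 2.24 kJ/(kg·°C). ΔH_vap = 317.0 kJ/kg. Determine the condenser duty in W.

Q_c = 561000 W

vapour 209→98.4 °C: -183.6 kJ/kg
condensation at 98.4 °C: -317 kJ/kg
liquid 98.4→3.52 °C: -212.53 kJ/kg
Δh = -183.6 + -317 + -212.53 = -713.13 kJ/kg
Q = ṁ·Δh = 2833 kg/h × -713.13 kJ/kg = -2.0203e+06 kJ/h
|Q| = 561.19 kW = 561190 W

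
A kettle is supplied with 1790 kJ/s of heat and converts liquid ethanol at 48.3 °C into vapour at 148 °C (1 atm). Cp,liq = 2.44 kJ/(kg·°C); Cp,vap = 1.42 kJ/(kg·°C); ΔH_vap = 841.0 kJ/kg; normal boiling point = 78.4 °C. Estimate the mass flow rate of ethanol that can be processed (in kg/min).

ṁ = 106 kg/min

Δh = 2.44×(78.4−48.3) + 841.0 + 1.42×(148−78.4) = 1013.3 kJ/kg
Q = 1790 kJ/s = 1790 kJ/s = 107400 kJ/min
ṁ = Q/Δh = 107400 / 1013.3 = 105.99 kg/min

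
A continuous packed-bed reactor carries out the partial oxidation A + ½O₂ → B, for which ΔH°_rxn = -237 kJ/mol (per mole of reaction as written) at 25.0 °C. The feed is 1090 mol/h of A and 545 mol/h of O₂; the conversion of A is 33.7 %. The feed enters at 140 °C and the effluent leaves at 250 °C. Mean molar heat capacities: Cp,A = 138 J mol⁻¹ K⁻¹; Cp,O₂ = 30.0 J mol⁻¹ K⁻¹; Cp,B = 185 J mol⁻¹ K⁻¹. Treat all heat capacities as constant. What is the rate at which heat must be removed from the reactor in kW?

Extent of reaction ξ = 0.337 × 1090 = 367.33 mol/h
Reaction term: ξ·ΔH°_rxn = 367.33 × -237 = -87057 kJ/h
Sensible, feed 140→25 °C: -19179 kJ/h
Outlet flows (mol/h): A 722.67, O₂ 361.33, B 367.33
Sensible, products 25→250 °C: 40168 kJ/h
Q = ΔH = -66068 kJ/h = -18.352 kW
Heat removed = 18.352 kW

Q_out = 18.4 kW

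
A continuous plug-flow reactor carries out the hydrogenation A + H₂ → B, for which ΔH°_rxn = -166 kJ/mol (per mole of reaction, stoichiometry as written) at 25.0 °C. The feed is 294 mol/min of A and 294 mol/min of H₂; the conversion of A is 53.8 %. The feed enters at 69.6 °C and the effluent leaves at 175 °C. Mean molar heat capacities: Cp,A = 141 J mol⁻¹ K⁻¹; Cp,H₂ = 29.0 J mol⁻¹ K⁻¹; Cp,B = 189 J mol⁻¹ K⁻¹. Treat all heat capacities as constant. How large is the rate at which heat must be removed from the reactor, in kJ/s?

Extent of reaction ξ = 0.538 × 294 = 158.17 mol/min
Reaction term: ξ·ΔH°_rxn = 158.17 × -166 = -26257 kJ/min
Sensible, feed 69.6→25 °C: -2229.1 kJ/min
Outlet flows (mol/min): A 135.83, H₂ 135.83, B 158.17
Sensible, products 25→175 °C: 7947.8 kJ/min
Q = ΔH = -20538 kJ/min = -342.3 kW
Heat removed = 342.3 kJ/s

Q_out = 342 kJ/s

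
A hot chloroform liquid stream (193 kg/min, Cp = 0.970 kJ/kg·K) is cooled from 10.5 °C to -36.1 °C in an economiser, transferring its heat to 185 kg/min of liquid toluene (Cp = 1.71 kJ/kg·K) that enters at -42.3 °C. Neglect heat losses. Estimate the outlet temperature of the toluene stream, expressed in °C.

T_c,out = -14.7 °C

Heat released by hot stream: Q = 193 × 0.970 × (10.5 − -36.1) = 8724 kJ/min
Energy balance on cold side (adiabatic exchanger): Q = ṁ_c·Cp_c·(T_c,out − T_c,in)
T_c,out = -42.3 + 8724/(185 × 1.71) = -14.723 °C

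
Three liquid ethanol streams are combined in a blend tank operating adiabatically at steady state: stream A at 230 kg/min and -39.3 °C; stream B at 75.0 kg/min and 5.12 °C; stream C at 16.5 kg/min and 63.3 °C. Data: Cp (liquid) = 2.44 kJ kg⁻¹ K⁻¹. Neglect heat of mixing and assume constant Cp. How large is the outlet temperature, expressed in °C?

Energy balance with Q = 0: Σ ṁᵢCp,ᵢ(T_out − Tᵢ) = 0
Σ ṁᵢCp,ᵢTᵢ = 230×2.44×-39.3 + 75.0×2.44×5.12 + 16.5×2.44×63.3 = -18570
Σ ṁᵢCp,ᵢ = 230×2.44 + 75.0×2.44 + 16.5×2.44 = 784.46
T_out = -18570 / 784.46 = -23.672 °C

T_out = -23.7 °C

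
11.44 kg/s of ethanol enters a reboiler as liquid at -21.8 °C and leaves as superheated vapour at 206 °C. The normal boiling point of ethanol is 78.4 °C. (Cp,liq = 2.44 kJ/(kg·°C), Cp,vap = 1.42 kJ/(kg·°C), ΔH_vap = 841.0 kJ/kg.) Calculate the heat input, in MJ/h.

Q = 52200 MJ/h

liquid -21.8→78.4 °C: 244.49 kJ/kg
vaporisation at 78.4 °C: 841 kJ/kg
vapour 78.4→206 °C: 181.19 kJ/kg
Δh = 244.49 + 841 + 181.19 = 1266.7 kJ/kg
Q = ṁ·Δh = 11.44 kg/s × 1266.7 kJ/kg = 14491 kJ/s
|Q| = 14491 kW = 52167 MJ/h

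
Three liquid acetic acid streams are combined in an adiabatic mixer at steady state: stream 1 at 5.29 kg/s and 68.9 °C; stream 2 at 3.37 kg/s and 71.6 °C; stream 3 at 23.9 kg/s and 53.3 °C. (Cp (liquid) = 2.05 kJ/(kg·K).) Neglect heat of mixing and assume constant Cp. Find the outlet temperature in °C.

Energy balance with Q = 0: Σ ṁᵢCp,ᵢ(T_out − Tᵢ) = 0
T_out = Σ ṁᵢCp,ᵢTᵢ / Σ ṁᵢCp,ᵢ
      = 3853.3 / 66.748 = 57.729 °C

T_out = 57.7 °C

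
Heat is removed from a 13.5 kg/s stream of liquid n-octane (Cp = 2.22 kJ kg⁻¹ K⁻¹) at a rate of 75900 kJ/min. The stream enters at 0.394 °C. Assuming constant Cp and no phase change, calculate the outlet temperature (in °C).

Q = 75900 kJ/min = 1265 kJ/s
ΔT = Q/(ṁ·Cp) = 1265/(13.5×2.22) = 42.209 K
T_out = 0.394 − 42.209 = -41.815 °C

T_out = -41.8 °C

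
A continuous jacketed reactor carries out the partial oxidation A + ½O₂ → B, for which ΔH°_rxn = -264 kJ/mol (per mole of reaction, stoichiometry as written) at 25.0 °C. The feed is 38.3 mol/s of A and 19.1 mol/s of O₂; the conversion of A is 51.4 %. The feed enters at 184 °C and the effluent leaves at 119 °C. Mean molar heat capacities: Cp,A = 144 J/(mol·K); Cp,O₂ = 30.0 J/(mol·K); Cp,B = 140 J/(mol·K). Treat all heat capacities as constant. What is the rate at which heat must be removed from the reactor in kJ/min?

Q_out = 338000 kJ/min

Extent of reaction ξ = 0.514 × 38.3 = 19.686 mol/s
Reaction term: ξ·ΔH°_rxn = 19.686 × -264 = -5197.2 kJ/s
Sensible, feed 184→25 °C: -968.02 kJ/s
Outlet flows (mol/s): A 18.614, O₂ 9.2569, B 19.686
Sensible, products 25→119 °C: 537.13 kJ/s
Q = ΔH = -5628 kJ/s = -5628 kW
Heat removed = 337680 kJ/min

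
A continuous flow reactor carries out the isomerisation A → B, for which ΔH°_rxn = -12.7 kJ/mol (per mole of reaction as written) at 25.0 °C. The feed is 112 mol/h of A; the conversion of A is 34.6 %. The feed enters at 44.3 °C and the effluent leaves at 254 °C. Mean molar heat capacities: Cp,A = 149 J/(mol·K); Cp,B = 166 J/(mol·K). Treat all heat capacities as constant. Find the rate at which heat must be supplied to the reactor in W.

Extent of reaction ξ = 0.346 × 112 = 38.752 mol/h
Reaction term: ξ·ΔH°_rxn = 38.752 × -12.7 = -492.15 kJ/h
Sensible, feed 44.3→25 °C: -322.08 kJ/h
Outlet flows (mol/h): A 73.248, B 38.752
Sensible, products 25→254 °C: 3972.4 kJ/h
Q = ΔH = 3158.2 kJ/h = 0.87727 kW
Heat supplied = 877.27 W

Q_in = 877 W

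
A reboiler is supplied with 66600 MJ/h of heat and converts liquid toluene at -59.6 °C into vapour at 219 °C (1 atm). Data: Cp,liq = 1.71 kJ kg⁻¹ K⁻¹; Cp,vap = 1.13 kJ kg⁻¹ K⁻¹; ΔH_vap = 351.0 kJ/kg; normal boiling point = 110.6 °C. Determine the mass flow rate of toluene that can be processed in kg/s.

Δh = 1.71×(110.6−-59.6) + 351.0 + 1.13×(219−110.6) = 764.53 kJ/kg
Q = 66600 MJ/h = 18500 kJ/s = 18500 kJ/s
ṁ = Q/Δh = 18500 / 764.53 = 24.198 kg/s

ṁ = 24.2 kg/s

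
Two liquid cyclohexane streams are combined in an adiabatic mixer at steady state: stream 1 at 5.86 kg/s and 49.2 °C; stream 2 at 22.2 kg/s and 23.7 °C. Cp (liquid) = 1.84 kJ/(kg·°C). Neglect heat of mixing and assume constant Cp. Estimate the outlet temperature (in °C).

No heat crosses the boundary, so H_out = H_in.
T_out = Σ ṁᵢCp,ᵢTᵢ / Σ ṁᵢCp,ᵢ
      = 1498.6 / 51.63 = 29.025 °C

T_out = 29.0 °C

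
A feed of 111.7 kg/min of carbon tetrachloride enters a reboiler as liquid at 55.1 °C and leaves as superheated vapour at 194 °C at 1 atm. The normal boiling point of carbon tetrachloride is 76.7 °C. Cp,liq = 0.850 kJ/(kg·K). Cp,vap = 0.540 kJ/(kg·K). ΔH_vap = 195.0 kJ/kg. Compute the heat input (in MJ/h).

liquid 55.1→76.7 °C: 18.36 kJ/kg
vaporisation at 76.7 °C: 195 kJ/kg
vapour 76.7→194 °C: 63.342 kJ/kg
Δh = 18.36 + 195 + 63.342 = 276.7 kJ/kg
Q = ṁ·Δh = 111.7 kg/min × 276.7 kJ/kg = 30908 kJ/min
|Q| = 515.13 kW = 1854.5 MJ/h

Q = 1850 MJ/h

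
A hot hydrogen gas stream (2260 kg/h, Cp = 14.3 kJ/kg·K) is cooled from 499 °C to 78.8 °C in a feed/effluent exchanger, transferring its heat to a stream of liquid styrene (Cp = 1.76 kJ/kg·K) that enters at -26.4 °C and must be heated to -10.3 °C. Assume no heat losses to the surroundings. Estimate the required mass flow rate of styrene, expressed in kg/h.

Heat released by hot stream: Q = 2260 × 14.3 × (499 − 78.8) = 1.358e+07 kJ/h
Energy balance on cold side (adiabatic exchanger): Q = ṁ_c·Cp_c·(T_c,out − T_c,in)
ṁ_c = 1.358e+07 / [1.76 × (-10.3 − -26.4)] = 479250 kg/h

ṁ_c = 479000 kg/h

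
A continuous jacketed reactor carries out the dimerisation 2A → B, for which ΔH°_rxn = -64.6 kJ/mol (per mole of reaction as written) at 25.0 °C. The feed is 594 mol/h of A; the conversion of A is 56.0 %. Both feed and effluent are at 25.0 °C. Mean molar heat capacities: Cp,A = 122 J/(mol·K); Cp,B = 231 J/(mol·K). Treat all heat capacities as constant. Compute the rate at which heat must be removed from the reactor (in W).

Q_out = 2980 W

Extent of reaction ξ = 0.560 × 594 / 2 = 166.32 mol/h
Reaction term: ξ·ΔH°_rxn = 166.32 × -64.6 = -10744 kJ/h
Q = ΔH = -10744 kJ/h = -2.9845 kW
Heat removed = 2984.5 W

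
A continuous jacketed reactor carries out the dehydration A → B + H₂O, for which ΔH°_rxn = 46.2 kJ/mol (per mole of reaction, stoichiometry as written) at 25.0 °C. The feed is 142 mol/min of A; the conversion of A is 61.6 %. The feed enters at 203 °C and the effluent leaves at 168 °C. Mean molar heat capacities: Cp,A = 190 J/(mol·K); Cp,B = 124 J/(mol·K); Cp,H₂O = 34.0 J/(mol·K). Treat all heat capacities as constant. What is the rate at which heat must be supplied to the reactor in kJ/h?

Q_in = 162000 kJ/h

Extent of reaction ξ = 0.616 × 142 = 87.472 mol/min
Reaction term: ξ·ΔH°_rxn = 87.472 × 46.2 = 4041.2 kJ/min
Sensible, feed 203→25 °C: -4802.4 kJ/min
Outlet flows (mol/min): A 54.528, B 87.472, H₂O 87.472
Sensible, products 25→168 °C: 3457.9 kJ/min
Q = ΔH = 2696.6 kJ/min = 44.944 kW
Heat supplied = 161800 kJ/h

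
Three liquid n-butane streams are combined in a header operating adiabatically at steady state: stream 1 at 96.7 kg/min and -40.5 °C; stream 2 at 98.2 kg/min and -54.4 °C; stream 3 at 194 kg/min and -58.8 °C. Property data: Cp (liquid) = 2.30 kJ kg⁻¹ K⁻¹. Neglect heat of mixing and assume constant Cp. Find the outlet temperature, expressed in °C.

T_out = -53.1 °C

No heat crosses the boundary, so H_out = H_in.
T_out = Σ ṁᵢCp,ᵢTᵢ / Σ ṁᵢCp,ᵢ
      = -47531 / 894.47 = -53.139 °C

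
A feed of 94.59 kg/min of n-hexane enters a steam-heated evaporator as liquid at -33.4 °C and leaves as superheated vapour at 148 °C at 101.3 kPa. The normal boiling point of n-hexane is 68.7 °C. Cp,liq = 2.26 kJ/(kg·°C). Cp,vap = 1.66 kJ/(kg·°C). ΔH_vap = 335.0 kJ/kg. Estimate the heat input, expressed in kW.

Q = 1100 kW

liquid -33.4→68.7 °C: 230.75 kJ/kg
vaporisation at 68.7 °C: 335 kJ/kg
vapour 68.7→148 °C: 131.64 kJ/kg
Δh = 230.75 + 335 + 131.64 = 697.38 kJ/kg
Q = ṁ·Δh = 94.59 kg/min × 697.38 kJ/kg = 65966 kJ/min
|Q| = 1099.4 kW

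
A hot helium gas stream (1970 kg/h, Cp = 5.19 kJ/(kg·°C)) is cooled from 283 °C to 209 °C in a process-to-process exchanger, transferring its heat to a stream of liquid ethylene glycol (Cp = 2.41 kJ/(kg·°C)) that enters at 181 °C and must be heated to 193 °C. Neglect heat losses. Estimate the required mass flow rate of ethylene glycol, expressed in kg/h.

Heat released by hot stream: Q = 1970 × 5.19 × (283 − 209) = 756600 kJ/h
Energy balance on cold side (adiabatic exchanger): Q = ṁ_c·Cp_c·(T_c,out − T_c,in)
ṁ_c = 756600 / [2.41 × (193 − 181)] = 26162 kg/h

ṁ_c = 26200 kg/h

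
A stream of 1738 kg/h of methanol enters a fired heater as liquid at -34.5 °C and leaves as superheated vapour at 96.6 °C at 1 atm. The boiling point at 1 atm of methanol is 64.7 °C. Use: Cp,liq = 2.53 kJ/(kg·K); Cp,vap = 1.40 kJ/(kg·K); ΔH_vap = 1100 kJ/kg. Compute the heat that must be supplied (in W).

liquid -34.5→64.7 °C: 250.98 kJ/kg
vaporisation at 64.7 °C: 1100 kJ/kg
vapour 64.7→96.6 °C: 44.66 kJ/kg
Δh = 250.98 + 1100 + 44.66 = 1395.6 kJ/kg
Q = ṁ·Δh = 1738 kg/h × 1395.6 kJ/kg = 2.4256e+06 kJ/h
|Q| = 673.78 kW = 673780 W

Q = 674000 W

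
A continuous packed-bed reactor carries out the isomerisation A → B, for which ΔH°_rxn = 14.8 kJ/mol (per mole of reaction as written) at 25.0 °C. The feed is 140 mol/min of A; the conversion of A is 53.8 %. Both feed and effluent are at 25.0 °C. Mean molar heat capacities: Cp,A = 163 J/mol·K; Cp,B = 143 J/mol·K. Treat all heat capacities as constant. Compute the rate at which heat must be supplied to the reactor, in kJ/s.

Q_in = 18.6 kJ/s

Extent of reaction ξ = 0.538 × 140 = 75.32 mol/min
Reaction term: ξ·ΔH°_rxn = 75.32 × 14.8 = 1114.7 kJ/min
Q = ΔH = 1114.7 kJ/min = 18.579 kW
Heat supplied = 18.579 kJ/s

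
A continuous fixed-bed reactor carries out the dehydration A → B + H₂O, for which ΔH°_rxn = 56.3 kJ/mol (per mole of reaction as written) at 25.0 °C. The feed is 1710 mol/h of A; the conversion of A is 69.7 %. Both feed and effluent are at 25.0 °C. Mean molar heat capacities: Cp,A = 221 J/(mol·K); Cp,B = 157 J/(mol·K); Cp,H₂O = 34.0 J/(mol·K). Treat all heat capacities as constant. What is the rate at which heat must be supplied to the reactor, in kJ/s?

Q_in = 18.6 kJ/s

Extent of reaction ξ = 0.697 × 1710 = 1191.9 mol/h
Reaction term: ξ·ΔH°_rxn = 1191.9 × 56.3 = 67102 kJ/h
Q = ΔH = 67102 kJ/h = 18.64 kW
Heat supplied = 18.64 kJ/s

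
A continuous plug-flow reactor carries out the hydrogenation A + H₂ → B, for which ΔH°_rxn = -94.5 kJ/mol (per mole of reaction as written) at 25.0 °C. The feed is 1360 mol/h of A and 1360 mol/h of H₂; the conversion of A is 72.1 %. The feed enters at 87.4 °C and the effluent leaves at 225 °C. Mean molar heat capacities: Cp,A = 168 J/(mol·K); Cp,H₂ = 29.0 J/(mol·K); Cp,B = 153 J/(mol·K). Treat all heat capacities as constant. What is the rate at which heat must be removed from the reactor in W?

Q_out = 17900 W

Extent of reaction ξ = 0.721 × 1360 = 980.56 mol/h
Reaction term: ξ·ΔH°_rxn = 980.56 × -94.5 = -92663 kJ/h
Sensible, feed 87.4→25 °C: -16718 kJ/h
Outlet flows (mol/h): A 379.44, H₂ 379.44, B 980.56
Sensible, products 25→225 °C: 44955 kJ/h
Q = ΔH = -64426 kJ/h = -17.896 kW
Heat removed = 17896 W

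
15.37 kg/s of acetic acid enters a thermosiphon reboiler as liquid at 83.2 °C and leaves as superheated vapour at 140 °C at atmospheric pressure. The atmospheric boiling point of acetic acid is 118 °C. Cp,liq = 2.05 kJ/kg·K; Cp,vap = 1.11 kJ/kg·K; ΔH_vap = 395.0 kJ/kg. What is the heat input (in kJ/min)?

Q = 453000 kJ/min

liquid 83.2→118 °C: 71.34 kJ/kg
vaporisation at 118 °C: 395 kJ/kg
vapour 118→140 °C: 24.42 kJ/kg
Δh = 71.34 + 395 + 24.42 = 490.76 kJ/kg
Q = ṁ·Δh = 15.37 kg/s × 490.76 kJ/kg = 7543 kJ/s
|Q| = 7543 kW = 452580 kJ/min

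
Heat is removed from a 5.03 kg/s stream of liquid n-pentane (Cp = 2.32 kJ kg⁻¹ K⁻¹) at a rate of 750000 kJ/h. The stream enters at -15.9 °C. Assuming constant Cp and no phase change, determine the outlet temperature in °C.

Q = 750000 kJ/h = 208.33 kJ/s
ΔT = Q/(ṁ·Cp) = 208.33/(5.03×2.32) = 17.853 K
T_out = -15.9 − 17.853 = -33.753 °C

T_out = -33.8 °C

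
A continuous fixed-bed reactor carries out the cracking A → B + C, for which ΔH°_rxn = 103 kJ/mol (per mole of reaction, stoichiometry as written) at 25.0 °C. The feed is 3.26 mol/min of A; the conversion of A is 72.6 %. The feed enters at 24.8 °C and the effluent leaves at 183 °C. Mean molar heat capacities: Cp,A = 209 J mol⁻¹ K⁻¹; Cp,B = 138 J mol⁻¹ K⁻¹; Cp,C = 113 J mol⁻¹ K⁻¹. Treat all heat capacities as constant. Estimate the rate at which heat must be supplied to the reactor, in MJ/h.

Extent of reaction ξ = 0.726 × 3.26 = 2.3668 mol/min
Reaction term: ξ·ΔH°_rxn = 2.3668 × 103 = 243.78 kJ/min
Sensible, feed 24.8→25 °C: 0.13627 kJ/min
Outlet flows (mol/min): A 0.89324, B 2.3668, C 2.3668
Sensible, products 25→183 °C: 123.36 kJ/min
Q = ΔH = 367.27 kJ/min = 6.1212 kW
Heat supplied = 22.036 MJ/h

Q_in = 22.0 MJ/h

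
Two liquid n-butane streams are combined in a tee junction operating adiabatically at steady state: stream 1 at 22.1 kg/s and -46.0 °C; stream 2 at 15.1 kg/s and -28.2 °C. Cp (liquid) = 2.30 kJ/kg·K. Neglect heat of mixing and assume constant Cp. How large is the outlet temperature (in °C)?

No heat crosses the boundary, so H_out = H_in.
T_out = Σ ṁᵢCp,ᵢTᵢ / Σ ṁᵢCp,ᵢ
      = -3317.6 / 85.56 = -38.775 °C

T_out = -38.8 °C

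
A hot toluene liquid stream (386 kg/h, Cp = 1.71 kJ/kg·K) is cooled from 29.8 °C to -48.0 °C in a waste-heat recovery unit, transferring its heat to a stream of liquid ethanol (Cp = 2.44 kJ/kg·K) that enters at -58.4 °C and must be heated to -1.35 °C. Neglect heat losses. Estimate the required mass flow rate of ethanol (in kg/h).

ṁ_c = 369 kg/h

Heat released by hot stream: Q = 386 × 1.71 × (29.8 − -48.0) = 51353 kJ/h
Energy balance on cold side (adiabatic exchanger): Q = ṁ_c·Cp_c·(T_c,out − T_c,in)
ṁ_c = 51353 / [2.44 × (-1.35 − -58.4)] = 368.91 kg/h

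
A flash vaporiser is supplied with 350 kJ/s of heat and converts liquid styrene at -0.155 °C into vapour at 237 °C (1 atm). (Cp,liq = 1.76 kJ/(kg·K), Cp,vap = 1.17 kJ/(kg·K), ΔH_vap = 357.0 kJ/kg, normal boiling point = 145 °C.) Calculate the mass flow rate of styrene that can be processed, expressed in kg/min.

ṁ = 29.2 kg/min

Δh = 1.76×(145−-0.155) + 357.0 + 1.17×(237−145) = 720.11 kJ/kg
Q = 350 kJ/s = 350 kJ/s = 21000 kJ/min
ṁ = Q/Δh = 21000 / 720.11 = 29.162 kg/min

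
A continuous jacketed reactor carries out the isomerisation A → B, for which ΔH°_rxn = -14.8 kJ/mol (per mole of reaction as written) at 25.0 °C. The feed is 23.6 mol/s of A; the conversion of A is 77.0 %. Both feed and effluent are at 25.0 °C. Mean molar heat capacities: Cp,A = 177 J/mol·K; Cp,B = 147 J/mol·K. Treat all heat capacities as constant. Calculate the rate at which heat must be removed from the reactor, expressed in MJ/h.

Extent of reaction ξ = 0.770 × 23.6 = 18.172 mol/s
Reaction term: ξ·ΔH°_rxn = 18.172 × -14.8 = -268.95 kJ/s
Q = ΔH = -268.95 kJ/s = -268.95 kW
Heat removed = 968.2 MJ/h

Q_out = 968 MJ/h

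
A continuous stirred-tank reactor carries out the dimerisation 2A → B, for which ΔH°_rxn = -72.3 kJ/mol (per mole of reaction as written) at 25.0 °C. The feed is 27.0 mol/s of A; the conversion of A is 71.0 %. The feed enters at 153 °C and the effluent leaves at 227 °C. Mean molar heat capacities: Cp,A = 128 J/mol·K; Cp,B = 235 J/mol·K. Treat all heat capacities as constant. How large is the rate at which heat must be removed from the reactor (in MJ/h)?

Extent of reaction ξ = 0.710 × 27.0 / 2 = 9.585 mol/s
Reaction term: ξ·ΔH°_rxn = 9.585 × -72.3 = -693 kJ/s
Sensible, feed 153→25 °C: -442.37 kJ/s
Outlet flows (mol/s): A 7.83, B 9.585
Sensible, products 25→227 °C: 657.45 kJ/s
Q = ΔH = -477.91 kJ/s = -477.91 kW
Heat removed = 1720.5 MJ/h

Q_out = 1720 MJ/h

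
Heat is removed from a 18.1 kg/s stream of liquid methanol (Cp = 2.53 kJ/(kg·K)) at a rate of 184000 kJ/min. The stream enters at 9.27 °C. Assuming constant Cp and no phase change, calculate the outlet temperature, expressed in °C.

T_out = -57.7 °C

Q = 184000 kJ/min = 3066.7 kJ/s
ΔT = Q/(ṁ·Cp) = 3066.7/(18.1×2.53) = 66.968 K
T_out = 9.27 − 66.968 = -57.698 °C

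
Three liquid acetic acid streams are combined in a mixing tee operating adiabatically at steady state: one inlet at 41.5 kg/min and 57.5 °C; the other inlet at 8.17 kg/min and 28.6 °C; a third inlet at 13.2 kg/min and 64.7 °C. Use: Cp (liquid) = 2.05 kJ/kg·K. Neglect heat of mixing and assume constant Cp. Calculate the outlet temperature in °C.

T_out = 55.3 °C

Adiabatic, steady state ⇒ Σ ṁᵢCp,ᵢ(T_out − Tᵢ) = 0
T_out = Σ ṁᵢCp,ᵢTᵢ / Σ ṁᵢCp,ᵢ
      = 7121.6 / 128.88 = 55.256 °C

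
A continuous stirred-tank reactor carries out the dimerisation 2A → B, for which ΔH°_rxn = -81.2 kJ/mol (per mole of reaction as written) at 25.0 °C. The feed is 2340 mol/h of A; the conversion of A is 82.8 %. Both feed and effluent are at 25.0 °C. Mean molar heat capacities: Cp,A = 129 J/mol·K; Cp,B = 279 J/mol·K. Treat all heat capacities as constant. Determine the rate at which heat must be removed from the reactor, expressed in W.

Extent of reaction ξ = 0.828 × 2340 / 2 = 968.76 mol/h
Reaction term: ξ·ΔH°_rxn = 968.76 × -81.2 = -78663 kJ/h
Q = ΔH = -78663 kJ/h = -21.851 kW
Heat removed = 21851 W

Q_out = 21900 W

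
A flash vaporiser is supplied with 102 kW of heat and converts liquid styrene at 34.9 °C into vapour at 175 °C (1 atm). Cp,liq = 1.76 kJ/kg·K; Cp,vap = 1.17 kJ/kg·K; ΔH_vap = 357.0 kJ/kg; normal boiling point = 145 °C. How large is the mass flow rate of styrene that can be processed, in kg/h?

Δh = 1.76×(145−34.9) + 357.0 + 1.17×(175−145) = 585.88 kJ/kg
Q = 102 kW = 102 kJ/s = 367200 kJ/h
ṁ = Q/Δh = 367200 / 585.88 = 626.75 kg/h

ṁ = 627 kg/h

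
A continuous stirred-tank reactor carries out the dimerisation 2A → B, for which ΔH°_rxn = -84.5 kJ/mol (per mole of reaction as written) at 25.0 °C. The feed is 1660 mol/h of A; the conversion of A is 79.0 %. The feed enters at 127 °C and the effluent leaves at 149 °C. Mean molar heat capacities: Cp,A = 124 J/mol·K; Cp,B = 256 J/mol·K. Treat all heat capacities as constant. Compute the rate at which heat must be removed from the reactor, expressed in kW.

Extent of reaction ξ = 0.790 × 1660 / 2 = 655.7 mol/h
Reaction term: ξ·ΔH°_rxn = 655.7 × -84.5 = -55407 kJ/h
Sensible, feed 127→25 °C: -20996 kJ/h
Outlet flows (mol/h): A 348.6, B 655.7
Sensible, products 25→149 °C: 26175 kJ/h
Q = ΔH = -50228 kJ/h = -13.952 kW
Heat removed = 13.952 kW

Q_out = 14.0 kW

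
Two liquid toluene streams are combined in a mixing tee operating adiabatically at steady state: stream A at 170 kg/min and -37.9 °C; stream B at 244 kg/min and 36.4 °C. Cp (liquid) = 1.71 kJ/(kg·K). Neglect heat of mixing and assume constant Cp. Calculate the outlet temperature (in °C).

Adiabatic, steady state ⇒ Σ ṁᵢCp,ᵢ(T_out − Tᵢ) = 0
T_out = Σ ṁᵢCp,ᵢTᵢ / Σ ṁᵢCp,ᵢ
      = 4170 / 707.94 = 5.8903 °C

T_out = 5.89 °C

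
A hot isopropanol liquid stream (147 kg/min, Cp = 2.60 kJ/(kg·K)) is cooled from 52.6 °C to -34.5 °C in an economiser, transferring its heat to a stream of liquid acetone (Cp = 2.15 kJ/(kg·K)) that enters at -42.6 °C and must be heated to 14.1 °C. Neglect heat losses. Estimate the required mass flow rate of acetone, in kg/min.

Heat released by hot stream: Q = 147 × 2.60 × (52.6 − -34.5) = 33290 kJ/min
Energy balance on cold side (adiabatic exchanger): Q = ṁ_c·Cp_c·(T_c,out − T_c,in)
ṁ_c = 33290 / [2.15 × (14.1 − -42.6)] = 273.08 kg/min

ṁ_c = 273 kg/min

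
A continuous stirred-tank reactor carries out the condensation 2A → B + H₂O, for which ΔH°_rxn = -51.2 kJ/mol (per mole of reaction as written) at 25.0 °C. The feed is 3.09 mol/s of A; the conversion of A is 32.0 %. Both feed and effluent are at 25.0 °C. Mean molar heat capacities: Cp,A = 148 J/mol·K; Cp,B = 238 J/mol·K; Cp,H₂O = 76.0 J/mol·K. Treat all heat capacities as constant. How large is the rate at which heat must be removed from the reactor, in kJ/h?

Extent of reaction ξ = 0.320 × 3.09 / 2 = 0.4944 mol/s
Reaction term: ξ·ΔH°_rxn = 0.4944 × -51.2 = -25.313 kJ/s
Q = ΔH = -25.313 kJ/s = -25.313 kW
Heat removed = 91128 kJ/h

Q_out = 91100 kJ/h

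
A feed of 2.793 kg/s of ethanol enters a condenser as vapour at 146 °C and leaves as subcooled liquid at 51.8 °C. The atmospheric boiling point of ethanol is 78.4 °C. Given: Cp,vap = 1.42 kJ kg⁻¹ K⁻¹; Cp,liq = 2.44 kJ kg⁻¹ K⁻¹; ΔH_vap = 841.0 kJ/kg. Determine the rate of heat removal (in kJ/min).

Q_c = 168000 kJ/min

vapour 146→78.4 °C: -95.992 kJ/kg
condensation at 78.4 °C: -841 kJ/kg
liquid 78.4→51.8 °C: -64.904 kJ/kg
Δh = -95.992 + -841 + -64.904 = -1001.9 kJ/kg
Q = ṁ·Δh = 2.793 kg/s × -1001.9 kJ/kg = -2798.3 kJ/s
|Q| = 2798.3 kW = 167900 kJ/min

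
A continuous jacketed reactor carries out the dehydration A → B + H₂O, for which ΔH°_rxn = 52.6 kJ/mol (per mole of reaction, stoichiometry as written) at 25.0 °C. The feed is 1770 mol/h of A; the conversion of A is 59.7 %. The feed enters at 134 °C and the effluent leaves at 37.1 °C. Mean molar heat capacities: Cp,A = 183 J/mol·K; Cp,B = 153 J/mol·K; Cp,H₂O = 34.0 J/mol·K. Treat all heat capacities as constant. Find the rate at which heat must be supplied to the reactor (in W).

Extent of reaction ξ = 0.597 × 1770 = 1056.7 mol/h
Reaction term: ξ·ΔH°_rxn = 1056.7 × 52.6 = 55582 kJ/h
Sensible, feed 134→25 °C: -35306 kJ/h
Outlet flows (mol/h): A 713.31, B 1056.7, H₂O 1056.7
Sensible, products 25→37.1 °C: 3970.5 kJ/h
Q = ΔH = 24246 kJ/h = 6.735 kW
Heat supplied = 6735 W

Q_in = 6740 W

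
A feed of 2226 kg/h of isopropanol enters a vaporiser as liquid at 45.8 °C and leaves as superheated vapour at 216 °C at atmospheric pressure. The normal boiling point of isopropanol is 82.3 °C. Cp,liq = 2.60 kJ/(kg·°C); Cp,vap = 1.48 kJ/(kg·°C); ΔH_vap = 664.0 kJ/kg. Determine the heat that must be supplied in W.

Q = 592000 W

liquid 45.8→82.3 °C: 94.9 kJ/kg
vaporisation at 82.3 °C: 664 kJ/kg
vapour 82.3→216 °C: 197.88 kJ/kg
Δh = 94.9 + 664 + 197.88 = 956.78 kJ/kg
Q = ṁ·Δh = 2226 kg/h × 956.78 kJ/kg = 2.1298e+06 kJ/h
|Q| = 591.61 kW = 591610 W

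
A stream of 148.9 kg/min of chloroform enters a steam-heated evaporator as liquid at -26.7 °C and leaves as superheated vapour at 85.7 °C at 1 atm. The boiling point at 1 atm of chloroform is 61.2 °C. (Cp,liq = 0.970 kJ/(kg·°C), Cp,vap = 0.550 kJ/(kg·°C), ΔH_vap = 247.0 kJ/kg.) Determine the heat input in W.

liquid -26.7→61.2 °C: 85.263 kJ/kg
vaporisation at 61.2 °C: 247 kJ/kg
vapour 61.2→85.7 °C: 13.475 kJ/kg
Δh = 85.263 + 247 + 13.475 = 345.74 kJ/kg
Q = ṁ·Δh = 148.9 kg/min × 345.74 kJ/kg = 51480 kJ/min
|Q| = 858.01 kW = 858010 W

Q = 858000 W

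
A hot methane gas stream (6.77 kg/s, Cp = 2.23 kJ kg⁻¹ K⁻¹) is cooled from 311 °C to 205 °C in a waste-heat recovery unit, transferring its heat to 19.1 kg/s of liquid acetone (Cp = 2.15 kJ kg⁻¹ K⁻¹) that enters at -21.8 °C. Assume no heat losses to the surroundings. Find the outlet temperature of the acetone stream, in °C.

T_c,out = 17.2 °C

Heat released by hot stream: Q = 6.77 × 2.23 × (311 − 205) = 1600.3 kJ/s
Energy balance on cold side (adiabatic exchanger): Q = ṁ_c·Cp_c·(T_c,out − T_c,in)
T_c,out = -21.8 + 1600.3/(19.1 × 2.15) = 17.17 °C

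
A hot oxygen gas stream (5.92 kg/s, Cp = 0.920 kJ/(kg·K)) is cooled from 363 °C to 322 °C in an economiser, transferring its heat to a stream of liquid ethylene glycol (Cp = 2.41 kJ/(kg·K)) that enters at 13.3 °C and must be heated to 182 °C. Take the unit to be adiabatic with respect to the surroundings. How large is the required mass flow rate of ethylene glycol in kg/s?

ṁ_c = 0.549 kg/s

Heat released by hot stream: Q = 5.92 × 0.920 × (363 − 322) = 223.3 kJ/s
Energy balance on cold side (adiabatic exchanger): Q = ṁ_c·Cp_c·(T_c,out − T_c,in)
ṁ_c = 223.3 / [2.41 × (182 − 13.3)] = 0.54924 kg/s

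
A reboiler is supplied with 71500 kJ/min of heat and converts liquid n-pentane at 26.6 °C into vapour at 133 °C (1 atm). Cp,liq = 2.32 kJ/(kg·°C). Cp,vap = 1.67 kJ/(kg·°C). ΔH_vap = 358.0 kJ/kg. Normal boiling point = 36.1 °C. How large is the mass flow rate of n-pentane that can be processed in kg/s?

ṁ = 2.20 kg/s

Δh = 2.32×(36.1−26.6) + 358.0 + 1.67×(133−36.1) = 541.86 kJ/kg
Q = 71500 kJ/min = 1191.7 kJ/s = 1191.7 kJ/s
ṁ = Q/Δh = 1191.7 / 541.86 = 2.1992 kg/s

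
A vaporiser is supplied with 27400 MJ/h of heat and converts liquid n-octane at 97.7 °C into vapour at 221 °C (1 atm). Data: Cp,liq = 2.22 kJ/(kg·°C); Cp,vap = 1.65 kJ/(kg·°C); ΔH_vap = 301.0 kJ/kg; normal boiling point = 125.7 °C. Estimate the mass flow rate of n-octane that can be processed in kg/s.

Δh = 2.22×(125.7−97.7) + 301.0 + 1.65×(221−125.7) = 520.4 kJ/kg
Q = 27400 MJ/h = 7611.1 kJ/s = 7611.1 kJ/s
ṁ = Q/Δh = 7611.1 / 520.4 = 14.625 kg/s

ṁ = 14.6 kg/s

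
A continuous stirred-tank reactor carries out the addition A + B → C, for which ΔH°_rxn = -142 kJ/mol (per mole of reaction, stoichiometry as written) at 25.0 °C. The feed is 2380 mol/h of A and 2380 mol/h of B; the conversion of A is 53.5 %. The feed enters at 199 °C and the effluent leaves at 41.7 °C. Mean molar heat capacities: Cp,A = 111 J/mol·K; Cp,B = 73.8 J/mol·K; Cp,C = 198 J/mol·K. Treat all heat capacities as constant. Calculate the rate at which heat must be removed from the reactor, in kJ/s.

Extent of reaction ξ = 0.535 × 2380 = 1273.3 mol/h
Reaction term: ξ·ΔH°_rxn = 1273.3 × -142 = -180810 kJ/h
Sensible, feed 199→25 °C: -76529 kJ/h
Outlet flows (mol/h): A 1106.7, B 1106.7, C 1273.3
Sensible, products 25→41.7 °C: 7625.7 kJ/h
Q = ΔH = -249710 kJ/h = -69.365 kW
Heat removed = 69.365 kJ/s

Q_out = 69.4 kJ/s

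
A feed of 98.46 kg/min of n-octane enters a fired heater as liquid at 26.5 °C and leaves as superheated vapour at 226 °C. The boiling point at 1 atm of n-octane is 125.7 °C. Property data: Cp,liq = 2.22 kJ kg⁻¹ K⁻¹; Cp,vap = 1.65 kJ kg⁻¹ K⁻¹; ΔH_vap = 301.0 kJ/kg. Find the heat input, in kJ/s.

liquid 26.5→125.7 °C: 220.22 kJ/kg
vaporisation at 125.7 °C: 301 kJ/kg
vapour 125.7→226 °C: 165.49 kJ/kg
Δh = 220.22 + 301 + 165.49 = 686.72 kJ/kg
Q = ṁ·Δh = 98.46 kg/min × 686.72 kJ/kg = 67614 kJ/min
|Q| = 1126.9 kW

Q = 1130 kJ/s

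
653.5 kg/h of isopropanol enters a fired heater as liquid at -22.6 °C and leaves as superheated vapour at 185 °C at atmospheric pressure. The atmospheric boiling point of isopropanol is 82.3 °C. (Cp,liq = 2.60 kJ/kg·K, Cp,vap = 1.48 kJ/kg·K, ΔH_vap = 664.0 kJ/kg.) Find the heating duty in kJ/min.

liquid -22.6→82.3 °C: 272.74 kJ/kg
vaporisation at 82.3 °C: 664 kJ/kg
vapour 82.3→185 °C: 152 kJ/kg
Δh = 272.74 + 664 + 152 = 1088.7 kJ/kg
Q = ṁ·Δh = 653.5 kg/h × 1088.7 kJ/kg = 711490 kJ/h
|Q| = 197.64 kW = 11858 kJ/min

Q = 11900 kJ/min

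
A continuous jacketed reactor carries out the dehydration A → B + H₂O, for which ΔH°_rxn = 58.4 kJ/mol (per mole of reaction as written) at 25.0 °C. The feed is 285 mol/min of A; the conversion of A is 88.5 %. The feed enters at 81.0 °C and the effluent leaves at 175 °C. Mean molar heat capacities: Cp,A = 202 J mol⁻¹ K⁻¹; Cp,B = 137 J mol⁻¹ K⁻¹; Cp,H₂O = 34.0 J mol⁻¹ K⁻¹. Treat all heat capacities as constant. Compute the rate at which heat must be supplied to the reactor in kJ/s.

Extent of reaction ξ = 0.885 × 285 = 252.22 mol/min
Reaction term: ξ·ΔH°_rxn = 252.22 × 58.4 = 14730 kJ/min
Sensible, feed 81.0→25 °C: -3223.9 kJ/min
Outlet flows (mol/min): A 32.775, B 252.22, H₂O 252.22
Sensible, products 25→175 °C: 7462.7 kJ/min
Q = ΔH = 18969 kJ/min = 316.14 kW
Heat supplied = 316.14 kJ/s

Q_in = 316 kJ/s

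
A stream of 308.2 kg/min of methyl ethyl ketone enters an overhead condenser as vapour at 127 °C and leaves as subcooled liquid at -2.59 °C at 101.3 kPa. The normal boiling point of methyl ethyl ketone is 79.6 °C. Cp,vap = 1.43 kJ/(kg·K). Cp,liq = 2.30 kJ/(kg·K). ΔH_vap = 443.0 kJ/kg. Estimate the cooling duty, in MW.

Q_c = 3.59 MW

vapour 127→79.6 °C: -67.782 kJ/kg
condensation at 79.6 °C: -443 kJ/kg
liquid 79.6→-2.59 °C: -189.04 kJ/kg
Δh = -67.782 + -443 + -189.04 = -699.82 kJ/kg
Q = ṁ·Δh = 308.2 kg/min × -699.82 kJ/kg = -215680 kJ/min
|Q| = 3594.7 kW = 3.5947 MW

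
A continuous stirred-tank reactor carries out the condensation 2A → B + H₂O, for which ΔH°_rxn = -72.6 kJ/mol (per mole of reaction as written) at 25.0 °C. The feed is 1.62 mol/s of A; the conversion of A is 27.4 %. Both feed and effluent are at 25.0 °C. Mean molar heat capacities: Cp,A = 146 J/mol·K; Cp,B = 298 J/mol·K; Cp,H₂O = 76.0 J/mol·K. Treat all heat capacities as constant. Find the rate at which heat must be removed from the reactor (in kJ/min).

Extent of reaction ξ = 0.274 × 1.62 / 2 = 0.22194 mol/s
Reaction term: ξ·ΔH°_rxn = 0.22194 × -72.6 = -16.113 kJ/s
Q = ΔH = -16.113 kJ/s = -16.113 kW
Heat removed = 966.77 kJ/min

Q_out = 967 kJ/min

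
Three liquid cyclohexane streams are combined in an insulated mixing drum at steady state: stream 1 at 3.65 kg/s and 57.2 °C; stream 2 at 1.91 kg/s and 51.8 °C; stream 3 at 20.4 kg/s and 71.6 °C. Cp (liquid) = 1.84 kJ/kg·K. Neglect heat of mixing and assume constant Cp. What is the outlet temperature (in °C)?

T_out = 68.1 °C

Energy balance with Q = 0: Σ ṁᵢCp,ᵢ(T_out − Tᵢ) = 0
T_out = Σ ṁᵢCp,ᵢTᵢ / Σ ṁᵢCp,ᵢ
      = 3253.8 / 47.766 = 68.119 °C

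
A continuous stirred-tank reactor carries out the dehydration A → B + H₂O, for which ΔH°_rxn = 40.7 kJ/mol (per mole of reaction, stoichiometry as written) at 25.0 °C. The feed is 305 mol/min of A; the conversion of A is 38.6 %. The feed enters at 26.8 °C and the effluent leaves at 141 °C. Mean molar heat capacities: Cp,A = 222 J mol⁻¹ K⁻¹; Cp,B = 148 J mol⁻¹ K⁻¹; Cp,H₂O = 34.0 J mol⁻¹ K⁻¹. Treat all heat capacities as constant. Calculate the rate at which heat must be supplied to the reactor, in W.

Extent of reaction ξ = 0.386 × 305 = 117.73 mol/min
Reaction term: ξ·ΔH°_rxn = 117.73 × 40.7 = 4791.6 kJ/min
Sensible, feed 26.8→25 °C: -121.88 kJ/min
Outlet flows (mol/min): A 187.27, B 117.73, H₂O 117.73
Sensible, products 25→141 °C: 7308.1 kJ/min
Q = ΔH = 11978 kJ/min = 199.63 kW
Heat supplied = 199630 W

Q_in = 200000 W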